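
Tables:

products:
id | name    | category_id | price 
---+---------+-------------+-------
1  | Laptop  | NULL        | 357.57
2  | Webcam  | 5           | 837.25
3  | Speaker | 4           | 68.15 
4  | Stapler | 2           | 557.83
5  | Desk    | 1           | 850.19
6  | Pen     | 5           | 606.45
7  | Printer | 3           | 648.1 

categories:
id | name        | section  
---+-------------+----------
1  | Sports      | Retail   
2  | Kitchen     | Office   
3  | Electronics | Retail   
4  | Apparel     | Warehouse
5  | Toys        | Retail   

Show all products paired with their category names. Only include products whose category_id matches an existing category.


INNER JOIN keeps only products rows whose category_id matches an id in categories. Walk through each product:
  - product 1 (Laptop): category_id=NULL, no match -> dropped
  - product 2 (Webcam): category_id=5 -> matches Toys
  - product 3 (Speaker): category_id=4 -> matches Apparel
  - product 4 (Stapler): category_id=2 -> matches Kitchen
  - product 5 (Desk): category_id=1 -> matches Sports
  - product 6 (Pen): category_id=5 -> matches Toys
  - product 7 (Printer): category_id=3 -> matches Electronics
So 1 of 7 rows is dropped.

SQL:
SELECT a.name, b.name AS category
FROM products a
INNER JOIN categories b ON a.category_id = b.id

Result:
name    | category   
--------+------------
Webcam  | Toys       
Speaker | Apparel    
Stapler | Kitchen    
Desk    | Sports     
Pen     | Toys       
Printer | Electronics


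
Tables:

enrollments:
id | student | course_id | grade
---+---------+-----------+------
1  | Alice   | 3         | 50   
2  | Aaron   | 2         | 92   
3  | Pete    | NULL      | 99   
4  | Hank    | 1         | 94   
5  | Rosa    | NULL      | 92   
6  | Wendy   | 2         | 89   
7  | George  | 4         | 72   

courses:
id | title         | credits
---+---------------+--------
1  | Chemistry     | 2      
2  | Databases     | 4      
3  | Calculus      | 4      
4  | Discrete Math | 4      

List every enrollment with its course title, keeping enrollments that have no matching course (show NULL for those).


LEFT JOIN keeps every row from enrollments (the left table); where course_id has no match in courses, the course columns become NULL. Walk through each enrollment:
  - enrollment 1 (Alice): course_id=3 -> matches Calculus
  - enrollment 2 (Aaron): course_id=2 -> matches Databases
  - enrollment 3 (Pete): course_id=NULL, no match -> kept with NULL
  - enrollment 4 (Hank): course_id=1 -> matches Chemistry
  - enrollment 5 (Rosa): course_id=NULL, no match -> kept with NULL
  - enrollment 6 (Wendy): course_id=2 -> matches Databases
  - enrollment 7 (George): course_id=4 -> matches Discrete Math
All 7 rows appear; 2 have NULL course.

SQL:
SELECT a.student, b.title AS course
FROM enrollments a
LEFT JOIN courses b ON a.course_id = b.id

Result:
student | course       
--------+--------------
Alice   | Calculus     
Aaron   | Databases    
Pete    | NULL         
Hank    | Chemistry    
Rosa    | NULL         
Wendy   | Databases    
George  | Discrete Math


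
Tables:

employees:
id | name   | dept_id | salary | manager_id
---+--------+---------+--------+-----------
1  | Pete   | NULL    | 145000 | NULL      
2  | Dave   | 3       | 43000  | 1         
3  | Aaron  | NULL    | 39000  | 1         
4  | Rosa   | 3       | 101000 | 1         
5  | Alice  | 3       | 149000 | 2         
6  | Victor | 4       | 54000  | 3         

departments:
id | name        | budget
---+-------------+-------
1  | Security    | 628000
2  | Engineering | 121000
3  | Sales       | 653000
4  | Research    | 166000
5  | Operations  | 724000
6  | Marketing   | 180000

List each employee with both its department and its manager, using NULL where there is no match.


Two LEFT JOINs from the same base table employees: one to departments via dept_id, one to employees itself via manager_id. Both are LEFT so every employee is preserved.
Match against departments:
  - employee 1 (Pete): dept_id=NULL, no match -> kept with NULL
  - employee 2 (Dave): dept_id=3 -> matches Sales
  - employee 3 (Aaron): dept_id=NULL, no match -> kept with NULL
  - employee 4 (Rosa): dept_id=3 -> matches Sales
  - employee 5 (Alice): dept_id=3 -> matches Sales
  - employee 6 (Victor): dept_id=4 -> matches Research
Match against employees (self):
  - employee 1 (Pete): manager_id=NULL -> NULL
  - employee 2 (Dave): manager_id=1 -> Pete
  - employee 3 (Aaron): manager_id=1 -> Pete
  - employee 4 (Rosa): manager_id=1 -> Pete
  - employee 5 (Alice): manager_id=2 -> Dave
  - employee 6 (Victor): manager_id=3 -> Aaron

SQL:
SELECT a.name, b.name AS department, c.name AS manager
FROM employees a
LEFT JOIN departments b ON a.dept_id = b.id
LEFT JOIN employees c ON a.manager_id = c.id

Result:
name   | department | manager
-------+------------+--------
Pete   | NULL       | NULL   
Dave   | Sales      | Pete   
Aaron  | NULL       | Pete   
Rosa   | Sales      | Pete   
Alice  | Sales      | Dave   
Victor | Research   | Aaron  


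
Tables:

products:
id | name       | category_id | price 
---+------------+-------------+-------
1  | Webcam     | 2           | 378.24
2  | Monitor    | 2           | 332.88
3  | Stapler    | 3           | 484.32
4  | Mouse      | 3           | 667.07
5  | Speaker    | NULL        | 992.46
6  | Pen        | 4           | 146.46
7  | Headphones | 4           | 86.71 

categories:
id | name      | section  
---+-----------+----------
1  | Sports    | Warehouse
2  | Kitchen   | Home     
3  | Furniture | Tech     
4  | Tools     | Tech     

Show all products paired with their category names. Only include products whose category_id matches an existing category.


INNER JOIN keeps only products rows whose category_id matches an id in categories. Walk through each product:
  - product 1 (Webcam): category_id=2 -> matches Kitchen
  - product 2 (Monitor): category_id=2 -> matches Kitchen
  - product 3 (Stapler): category_id=3 -> matches Furniture
  - product 4 (Mouse): category_id=3 -> matches Furniture
  - product 5 (Speaker): category_id=NULL, no match -> dropped
  - product 6 (Pen): category_id=4 -> matches Tools
  - product 7 (Headphones): category_id=4 -> matches Tools
So 1 of 7 rows is dropped.

SQL:
SELECT a.name, b.name AS category
FROM products a
INNER JOIN categories b ON a.category_id = b.id

Result:
name       | category 
-----------+----------
Webcam     | Kitchen  
Monitor    | Kitchen  
Stapler    | Furniture
Mouse      | Furniture
Pen        | Tools    
Headphones | Tools    


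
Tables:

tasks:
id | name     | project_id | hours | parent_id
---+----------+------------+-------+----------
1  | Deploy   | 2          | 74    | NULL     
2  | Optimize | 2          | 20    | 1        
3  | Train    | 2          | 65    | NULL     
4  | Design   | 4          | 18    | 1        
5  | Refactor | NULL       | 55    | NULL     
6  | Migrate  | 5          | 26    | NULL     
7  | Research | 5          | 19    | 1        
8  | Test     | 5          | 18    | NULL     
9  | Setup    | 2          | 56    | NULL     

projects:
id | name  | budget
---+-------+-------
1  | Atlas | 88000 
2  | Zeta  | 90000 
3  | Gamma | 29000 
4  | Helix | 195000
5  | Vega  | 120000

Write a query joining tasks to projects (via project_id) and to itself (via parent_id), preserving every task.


Two LEFT JOINs from the same base table tasks: one to projects via project_id, one to tasks itself via parent_id. Both are LEFT so every task is preserved.
Match against projects:
  - task 1 (Deploy): project_id=2 -> matches Zeta
  - task 2 (Optimize): project_id=2 -> matches Zeta
  - task 3 (Train): project_id=2 -> matches Zeta
  - task 4 (Design): project_id=4 -> matches Helix
  - task 5 (Refactor): project_id=NULL, no match -> kept with NULL
  - task 6 (Migrate): project_id=5 -> matches Vega
  - task 7 (Research): project_id=5 -> matches Vega
  - task 8 (Test): project_id=5 -> matches Vega
  - task 9 (Setup): project_id=2 -> matches Zeta
Match against tasks (self):
  - task 1 (Deploy): parent_id=NULL -> NULL
  - task 2 (Optimize): parent_id=1 -> Deploy
  - task 3 (Train): parent_id=NULL -> NULL
  - task 4 (Design): parent_id=1 -> Deploy
  - task 5 (Refactor): parent_id=NULL -> NULL
  - task 6 (Migrate): parent_id=NULL -> NULL
  - task 7 (Research): parent_id=1 -> Deploy
  - task 8 (Test): parent_id=NULL -> NULL
  - task 9 (Setup): parent_id=NULL -> NULL

SQL:
SELECT a.name, b.name AS project, c.name AS parent
FROM tasks a
LEFT JOIN projects b ON a.project_id = b.id
LEFT JOIN tasks c ON a.parent_id = c.id

Result:
name     | project | parent
---------+---------+-------
Deploy   | Zeta    | NULL  
Optimize | Zeta    | Deploy
Train    | Zeta    | NULL  
Design   | Helix   | Deploy
Refactor | NULL    | NULL  
Migrate  | Vega    | NULL  
Research | Vega    | Deploy
Test     | Vega    | NULL  
Setup    | Zeta    | NULL  


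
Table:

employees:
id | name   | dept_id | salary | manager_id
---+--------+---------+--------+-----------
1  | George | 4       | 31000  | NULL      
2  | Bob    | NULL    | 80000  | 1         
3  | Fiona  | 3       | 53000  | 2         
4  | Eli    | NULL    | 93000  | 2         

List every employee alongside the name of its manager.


This is a self-join: employees is joined to a second copy of itself, matching each row's manager_id to another row's id. Use LEFT JOIN so rows with manager_id=NULL are kept.
  - employee 1 (George): manager_id=NULL -> NULL
  - employee 2 (Bob): manager_id=1 -> George
  - employee 3 (Fiona): manager_id=2 -> Bob
  - employee 4 (Eli): manager_id=2 -> Bob

SQL:
SELECT a.name AS item, b.name AS manager
FROM employees a
LEFT JOIN employees b ON a.manager_id = b.id

Result:
item   | manager
-------+--------
George | NULL   
Bob    | George 
Fiona  | Bob    
Eli    | Bob    


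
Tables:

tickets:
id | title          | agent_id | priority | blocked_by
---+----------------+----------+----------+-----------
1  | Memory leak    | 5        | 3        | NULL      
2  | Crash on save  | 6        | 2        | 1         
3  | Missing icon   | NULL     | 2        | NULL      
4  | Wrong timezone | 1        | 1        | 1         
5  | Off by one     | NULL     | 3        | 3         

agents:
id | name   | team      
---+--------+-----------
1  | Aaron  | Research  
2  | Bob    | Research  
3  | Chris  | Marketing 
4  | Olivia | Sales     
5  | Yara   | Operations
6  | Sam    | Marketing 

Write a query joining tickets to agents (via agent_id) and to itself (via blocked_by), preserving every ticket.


Two LEFT JOINs from the same base table tickets: one to agents via agent_id, one to tickets itself via blocked_by. Both are LEFT so every ticket is preserved.
Match against agents:
  - ticket 1 (Memory leak): agent_id=5 -> matches Yara
  - ticket 2 (Crash on save): agent_id=6 -> matches Sam
  - ticket 3 (Missing icon): agent_id=NULL, no match -> kept with NULL
  - ticket 4 (Wrong timezone): agent_id=1 -> matches Aaron
  - ticket 5 (Off by one): agent_id=NULL, no match -> kept with NULL
Match against tickets (self):
  - ticket 1 (Memory leak): blocked_by=NULL -> NULL
  - ticket 2 (Crash on save): blocked_by=1 -> Memory leak
  - ticket 3 (Missing icon): blocked_by=NULL -> NULL
  - ticket 4 (Wrong timezone): blocked_by=1 -> Memory leak
  - ticket 5 (Off by one): blocked_by=3 -> Missing icon

SQL:
SELECT a.title, b.name AS agent, c.title AS blocked_by
FROM tickets a
LEFT JOIN agents b ON a.agent_id = b.id
LEFT JOIN tickets c ON a.blocked_by = c.id

Result:
title          | agent | blocked_by  
---------------+-------+-------------
Memory leak    | Yara  | NULL        
Crash on save  | Sam   | Memory leak 
Missing icon   | NULL  | NULL        
Wrong timezone | Aaron | Memory leak 
Off by one     | NULL  | Missing icon


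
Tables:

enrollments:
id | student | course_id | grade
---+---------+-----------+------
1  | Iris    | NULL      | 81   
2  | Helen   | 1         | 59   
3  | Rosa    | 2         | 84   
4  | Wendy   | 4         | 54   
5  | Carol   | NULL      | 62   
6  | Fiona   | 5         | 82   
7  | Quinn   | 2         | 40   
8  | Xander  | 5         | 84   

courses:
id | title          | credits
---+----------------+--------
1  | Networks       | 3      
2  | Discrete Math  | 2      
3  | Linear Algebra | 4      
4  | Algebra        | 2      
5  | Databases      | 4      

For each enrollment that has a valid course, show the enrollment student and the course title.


INNER JOIN keeps only enrollments rows whose course_id matches an id in courses. Walk through each enrollment:
  - enrollment 1 (Iris): course_id=NULL, no match -> dropped
  - enrollment 2 (Helen): course_id=1 -> matches Networks
  - enrollment 3 (Rosa): course_id=2 -> matches Discrete Math
  - enrollment 4 (Wendy): course_id=4 -> matches Algebra
  - enrollment 5 (Carol): course_id=NULL, no match -> dropped
  - enrollment 6 (Fiona): course_id=5 -> matches Databases
  - enrollment 7 (Quinn): course_id=2 -> matches Discrete Math
  - enrollment 8 (Xander): course_id=5 -> matches Databases
So 2 of 8 rows are dropped.

SQL:
SELECT a.student, b.title AS course
FROM enrollments a
INNER JOIN courses b ON a.course_id = b.id

Result:
student | course       
--------+--------------
Helen   | Networks     
Rosa    | Discrete Math
Wendy   | Algebra      
Fiona   | Databases    
Quinn   | Discrete Math
Xander  | Databases    


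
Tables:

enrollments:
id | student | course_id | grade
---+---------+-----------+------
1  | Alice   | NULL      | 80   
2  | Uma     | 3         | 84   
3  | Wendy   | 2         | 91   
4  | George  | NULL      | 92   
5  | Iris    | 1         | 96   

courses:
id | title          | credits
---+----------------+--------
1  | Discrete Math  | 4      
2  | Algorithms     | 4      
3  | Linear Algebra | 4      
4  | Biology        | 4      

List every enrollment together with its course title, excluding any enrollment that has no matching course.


INNER JOIN keeps only enrollments rows whose course_id matches an id in courses. Walk through each enrollment:
  - enrollment 1 (Alice): course_id=NULL, no match -> dropped
  - enrollment 2 (Uma): course_id=3 -> matches Linear Algebra
  - enrollment 3 (Wendy): course_id=2 -> matches Algorithms
  - enrollment 4 (George): course_id=NULL, no match -> dropped
  - enrollment 5 (Iris): course_id=1 -> matches Discrete Math
So 2 of 5 rows are dropped.

SQL:
SELECT a.student, b.title AS course
FROM enrollments a
INNER JOIN courses b ON a.course_id = b.id

Result:
student | course        
--------+---------------
Uma     | Linear Algebra
Wendy   | Algorithms    
Iris    | Discrete Math 


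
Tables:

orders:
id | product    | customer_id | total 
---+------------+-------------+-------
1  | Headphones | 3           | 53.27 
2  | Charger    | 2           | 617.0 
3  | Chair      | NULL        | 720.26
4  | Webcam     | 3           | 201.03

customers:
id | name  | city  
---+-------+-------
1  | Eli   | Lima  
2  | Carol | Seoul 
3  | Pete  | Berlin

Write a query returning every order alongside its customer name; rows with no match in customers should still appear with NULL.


LEFT JOIN keeps every row from orders (the left table); where customer_id has no match in customers, the customer columns become NULL. Walk through each order:
  - order 1 (Headphones): customer_id=3 -> matches Pete
  - order 2 (Charger): customer_id=2 -> matches Carol
  - order 3 (Chair): customer_id=NULL, no match -> kept with NULL
  - order 4 (Webcam): customer_id=3 -> matches Pete
All 4 rows appear; 1 has NULL customer.

SQL:
SELECT a.product, b.name AS customer
FROM orders a
LEFT JOIN customers b ON a.customer_id = b.id

Result:
product    | customer
-----------+---------
Headphones | Pete    
Charger    | Carol   
Chair      | NULL    
Webcam     | Pete    


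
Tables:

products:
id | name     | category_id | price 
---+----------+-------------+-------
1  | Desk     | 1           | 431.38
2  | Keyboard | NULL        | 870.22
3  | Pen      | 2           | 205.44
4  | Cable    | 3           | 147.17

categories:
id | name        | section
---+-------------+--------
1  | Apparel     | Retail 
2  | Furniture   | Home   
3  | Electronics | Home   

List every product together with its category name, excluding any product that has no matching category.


INNER JOIN keeps only products rows whose category_id matches an id in categories. Walk through each product:
  - product 1 (Desk): category_id=1 -> matches Apparel
  - product 2 (Keyboard): category_id=NULL, no match -> dropped
  - product 3 (Pen): category_id=2 -> matches Furniture
  - product 4 (Cable): category_id=3 -> matches Electronics
So 1 of 4 rows is dropped.

SQL:
SELECT a.name, b.name AS category
FROM products a
INNER JOIN categories b ON a.category_id = b.id

Result:
name  | category   
------+------------
Desk  | Apparel    
Pen   | Furniture  
Cable | Electronics


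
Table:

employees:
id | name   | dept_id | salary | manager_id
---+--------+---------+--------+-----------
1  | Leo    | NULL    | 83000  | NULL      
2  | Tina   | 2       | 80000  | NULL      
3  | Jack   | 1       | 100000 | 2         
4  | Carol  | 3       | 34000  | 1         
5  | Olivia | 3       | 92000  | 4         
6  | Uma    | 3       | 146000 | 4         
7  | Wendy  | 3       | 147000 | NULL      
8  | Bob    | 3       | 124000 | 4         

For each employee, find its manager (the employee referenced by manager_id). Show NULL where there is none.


This is a self-join: employees is joined to a second copy of itself, matching each row's manager_id to another row's id. Use LEFT JOIN so rows with manager_id=NULL are kept.
  - employee 1 (Leo): manager_id=NULL -> NULL
  - employee 2 (Tina): manager_id=NULL -> NULL
  - employee 3 (Jack): manager_id=2 -> Tina
  - employee 4 (Carol): manager_id=1 -> Leo
  - employee 5 (Olivia): manager_id=4 -> Carol
  - employee 6 (Uma): manager_id=4 -> Carol
  - employee 7 (Wendy): manager_id=NULL -> NULL
  - employee 8 (Bob): manager_id=4 -> Carol

SQL:
SELECT a.name AS item, b.name AS manager
FROM employees a
LEFT JOIN employees b ON a.manager_id = b.id

Result:
item   | manager
-------+--------
Leo    | NULL   
Tina   | NULL   
Jack   | Tina   
Carol  | Leo    
Olivia | Carol  
Uma    | Carol  
Wendy  | NULL   
Bob    | Carol  


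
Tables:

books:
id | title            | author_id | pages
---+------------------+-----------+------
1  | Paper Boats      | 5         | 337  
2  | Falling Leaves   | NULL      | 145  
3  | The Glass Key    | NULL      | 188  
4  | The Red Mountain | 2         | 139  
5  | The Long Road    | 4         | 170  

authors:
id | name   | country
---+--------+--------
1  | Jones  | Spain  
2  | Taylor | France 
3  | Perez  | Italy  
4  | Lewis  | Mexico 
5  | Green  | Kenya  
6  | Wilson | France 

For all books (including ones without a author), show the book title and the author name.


LEFT JOIN keeps every row from books (the left table); where author_id has no match in authors, the author columns become NULL. Walk through each book:
  - book 1 (Paper Boats): author_id=5 -> matches Green
  - book 2 (Falling Leaves): author_id=NULL, no match -> kept with NULL
  - book 3 (The Glass Key): author_id=NULL, no match -> kept with NULL
  - book 4 (The Red Mountain): author_id=2 -> matches Taylor
  - book 5 (The Long Road): author_id=4 -> matches Lewis
All 5 rows appear; 2 have NULL author.

SQL:
SELECT a.title, b.name AS author
FROM books a
LEFT JOIN authors b ON a.author_id = b.id

Result:
title            | author
-----------------+-------
Paper Boats      | Green 
Falling Leaves   | NULL  
The Glass Key    | NULL  
The Red Mountain | Taylor
The Long Road    | Lewis 


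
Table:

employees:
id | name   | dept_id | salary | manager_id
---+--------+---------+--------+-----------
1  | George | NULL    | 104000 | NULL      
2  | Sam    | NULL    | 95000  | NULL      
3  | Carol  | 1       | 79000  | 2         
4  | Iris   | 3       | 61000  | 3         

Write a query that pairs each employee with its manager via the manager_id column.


This is a self-join: employees is joined to a second copy of itself, matching each row's manager_id to another row's id. Use LEFT JOIN so rows with manager_id=NULL are kept.
  - employee 1 (George): manager_id=NULL -> NULL
  - employee 2 (Sam): manager_id=NULL -> NULL
  - employee 3 (Carol): manager_id=2 -> Sam
  - employee 4 (Iris): manager_id=3 -> Carol

SQL:
SELECT a.name AS item, b.name AS manager
FROM employees a
LEFT JOIN employees b ON a.manager_id = b.id

Result:
item   | manager
-------+--------
George | NULL   
Sam    | NULL   
Carol  | Sam    
Iris   | Carol  


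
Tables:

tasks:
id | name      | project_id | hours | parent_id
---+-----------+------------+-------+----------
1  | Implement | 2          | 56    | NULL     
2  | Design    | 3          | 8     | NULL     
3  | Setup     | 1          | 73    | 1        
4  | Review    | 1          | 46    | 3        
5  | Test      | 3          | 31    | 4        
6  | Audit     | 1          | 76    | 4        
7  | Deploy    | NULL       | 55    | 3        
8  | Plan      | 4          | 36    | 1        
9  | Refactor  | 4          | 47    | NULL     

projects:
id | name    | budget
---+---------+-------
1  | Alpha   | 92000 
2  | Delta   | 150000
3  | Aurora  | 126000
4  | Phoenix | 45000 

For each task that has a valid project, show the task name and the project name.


INNER JOIN keeps only tasks rows whose project_id matches an id in projects. Walk through each task:
  - task 1 (Implement): project_id=2 -> matches Delta
  - task 2 (Design): project_id=3 -> matches Aurora
  - task 3 (Setup): project_id=1 -> matches Alpha
  - task 4 (Review): project_id=1 -> matches Alpha
  - task 5 (Test): project_id=3 -> matches Aurora
  - task 6 (Audit): project_id=1 -> matches Alpha
  - task 7 (Deploy): project_id=NULL, no match -> dropped
  - task 8 (Plan): project_id=4 -> matches Phoenix
  - task 9 (Refactor): project_id=4 -> matches Phoenix
So 1 of 9 rows is dropped.

SQL:
SELECT a.name, b.name AS project
FROM tasks a
INNER JOIN projects b ON a.project_id = b.id

Result:
name      | project
----------+--------
Implement | Delta  
Design    | Aurora 
Setup     | Alpha  
Review    | Alpha  
Test      | Aurora 
Audit     | Alpha  
Plan      | Phoenix
Refactor  | Phoenix


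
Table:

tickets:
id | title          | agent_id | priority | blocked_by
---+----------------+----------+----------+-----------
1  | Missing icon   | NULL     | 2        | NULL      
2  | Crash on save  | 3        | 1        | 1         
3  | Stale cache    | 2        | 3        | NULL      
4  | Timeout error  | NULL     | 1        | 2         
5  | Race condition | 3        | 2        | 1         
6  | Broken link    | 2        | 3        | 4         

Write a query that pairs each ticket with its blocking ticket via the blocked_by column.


This is a self-join: tickets is joined to a second copy of itself, matching each row's blocked_by to another row's id. Use LEFT JOIN so rows with blocked_by=NULL are kept.
  - ticket 1 (Missing icon): blocked_by=NULL -> NULL
  - ticket 2 (Crash on save): blocked_by=1 -> Missing icon
  - ticket 3 (Stale cache): blocked_by=NULL -> NULL
  - ticket 4 (Timeout error): blocked_by=2 -> Crash on save
  - ticket 5 (Race condition): blocked_by=1 -> Missing icon
  - ticket 6 (Broken link): blocked_by=4 -> Timeout error

SQL:
SELECT a.title AS item, b.title AS blocked_by
FROM tickets a
LEFT JOIN tickets b ON a.blocked_by = b.id

Result:
item           | blocked_by   
---------------+--------------
Missing icon   | NULL         
Crash on save  | Missing icon 
Stale cache    | NULL         
Timeout error  | Crash on save
Race condition | Missing icon 
Broken link    | Timeout error


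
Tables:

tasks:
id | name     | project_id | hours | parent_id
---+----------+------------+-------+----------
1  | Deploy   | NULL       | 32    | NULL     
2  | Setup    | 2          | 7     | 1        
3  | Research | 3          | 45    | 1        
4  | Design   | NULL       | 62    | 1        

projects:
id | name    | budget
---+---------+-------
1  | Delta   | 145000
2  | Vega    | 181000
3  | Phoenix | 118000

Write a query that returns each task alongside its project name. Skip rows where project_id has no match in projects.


INNER JOIN keeps only tasks rows whose project_id matches an id in projects. Walk through each task:
  - task 1 (Deploy): project_id=NULL, no match -> dropped
  - task 2 (Setup): project_id=2 -> matches Vega
  - task 3 (Research): project_id=3 -> matches Phoenix
  - task 4 (Design): project_id=NULL, no match -> dropped
So 2 of 4 rows are dropped.

SQL:
SELECT a.name, b.name AS project
FROM tasks a
INNER JOIN projects b ON a.project_id = b.id

Result:
name     | project
---------+--------
Setup    | Vega   
Research | Phoenix


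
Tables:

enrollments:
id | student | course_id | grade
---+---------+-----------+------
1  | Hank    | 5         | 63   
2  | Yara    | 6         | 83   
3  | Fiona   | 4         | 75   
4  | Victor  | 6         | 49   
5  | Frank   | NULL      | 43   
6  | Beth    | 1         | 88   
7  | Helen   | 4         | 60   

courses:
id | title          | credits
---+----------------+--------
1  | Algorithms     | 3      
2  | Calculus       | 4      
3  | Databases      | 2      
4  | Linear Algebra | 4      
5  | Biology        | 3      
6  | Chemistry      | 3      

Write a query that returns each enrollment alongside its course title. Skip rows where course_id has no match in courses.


INNER JOIN keeps only enrollments rows whose course_id matches an id in courses. Walk through each enrollment:
  - enrollment 1 (Hank): course_id=5 -> matches Biology
  - enrollment 2 (Yara): course_id=6 -> matches Chemistry
  - enrollment 3 (Fiona): course_id=4 -> matches Linear Algebra
  - enrollment 4 (Victor): course_id=6 -> matches Chemistry
  - enrollment 5 (Frank): course_id=NULL, no match -> dropped
  - enrollment 6 (Beth): course_id=1 -> matches Algorithms
  - enrollment 7 (Helen): course_id=4 -> matches Linear Algebra
So 1 of 7 rows is dropped.

SQL:
SELECT a.student, b.title AS course
FROM enrollments a
INNER JOIN courses b ON a.course_id = b.id

Result:
student | course        
--------+---------------
Hank    | Biology       
Yara    | Chemistry     
Fiona   | Linear Algebra
Victor  | Chemistry     
Beth    | Algorithms    
Helen   | Linear Algebra


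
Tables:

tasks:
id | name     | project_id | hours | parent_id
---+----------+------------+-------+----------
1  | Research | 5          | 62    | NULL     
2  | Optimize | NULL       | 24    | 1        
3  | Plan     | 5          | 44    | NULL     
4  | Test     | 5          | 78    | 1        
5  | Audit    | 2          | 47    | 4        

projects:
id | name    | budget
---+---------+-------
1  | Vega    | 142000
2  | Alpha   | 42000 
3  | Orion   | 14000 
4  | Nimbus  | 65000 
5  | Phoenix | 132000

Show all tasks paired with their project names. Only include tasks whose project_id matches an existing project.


INNER JOIN keeps only tasks rows whose project_id matches an id in projects. Walk through each task:
  - task 1 (Research): project_id=5 -> matches Phoenix
  - task 2 (Optimize): project_id=NULL, no match -> dropped
  - task 3 (Plan): project_id=5 -> matches Phoenix
  - task 4 (Test): project_id=5 -> matches Phoenix
  - task 5 (Audit): project_id=2 -> matches Alpha
So 1 of 5 rows is dropped.

SQL:
SELECT a.name, b.name AS project
FROM tasks a
INNER JOIN projects b ON a.project_id = b.id

Result:
name     | project
---------+--------
Research | Phoenix
Plan     | Phoenix
Test     | Phoenix
Audit    | Alpha  


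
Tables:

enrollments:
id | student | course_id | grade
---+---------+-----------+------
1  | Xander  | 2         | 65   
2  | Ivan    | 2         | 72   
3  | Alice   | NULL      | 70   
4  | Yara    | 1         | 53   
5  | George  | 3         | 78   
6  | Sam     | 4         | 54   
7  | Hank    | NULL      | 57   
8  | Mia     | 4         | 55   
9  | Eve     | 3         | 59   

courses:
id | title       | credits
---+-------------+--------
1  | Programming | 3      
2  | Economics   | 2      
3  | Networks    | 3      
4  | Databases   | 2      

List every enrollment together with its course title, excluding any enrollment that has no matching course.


INNER JOIN keeps only enrollments rows whose course_id matches an id in courses. Walk through each enrollment:
  - enrollment 1 (Xander): course_id=2 -> matches Economics
  - enrollment 2 (Ivan): course_id=2 -> matches Economics
  - enrollment 3 (Alice): course_id=NULL, no match -> dropped
  - enrollment 4 (Yara): course_id=1 -> matches Programming
  - enrollment 5 (George): course_id=3 -> matches Networks
  - enrollment 6 (Sam): course_id=4 -> matches Databases
  - enrollment 7 (Hank): course_id=NULL, no match -> dropped
  - enrollment 8 (Mia): course_id=4 -> matches Databases
  - enrollment 9 (Eve): course_id=3 -> matches Networks
So 2 of 9 rows are dropped.

SQL:
SELECT a.student, b.title AS course
FROM enrollments a
INNER JOIN courses b ON a.course_id = b.id

Result:
student | course     
--------+------------
Xander  | Economics  
Ivan    | Economics  
Yara    | Programming
George  | Networks   
Sam     | Databases  
Mia     | Databases  
Eve     | Networks   


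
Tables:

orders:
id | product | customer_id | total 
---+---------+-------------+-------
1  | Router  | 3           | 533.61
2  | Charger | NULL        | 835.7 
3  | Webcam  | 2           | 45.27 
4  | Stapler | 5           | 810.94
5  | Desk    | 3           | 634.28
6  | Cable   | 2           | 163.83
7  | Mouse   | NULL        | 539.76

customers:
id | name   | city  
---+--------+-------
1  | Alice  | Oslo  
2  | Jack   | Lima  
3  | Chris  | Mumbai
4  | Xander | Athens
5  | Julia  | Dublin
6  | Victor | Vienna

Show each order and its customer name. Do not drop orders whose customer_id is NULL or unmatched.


LEFT JOIN keeps every row from orders (the left table); where customer_id has no match in customers, the customer columns become NULL. Walk through each order:
  - order 1 (Router): customer_id=3 -> matches Chris
  - order 2 (Charger): customer_id=NULL, no match -> kept with NULL
  - order 3 (Webcam): customer_id=2 -> matches Jack
  - order 4 (Stapler): customer_id=5 -> matches Julia
  - order 5 (Desk): customer_id=3 -> matches Chris
  - order 6 (Cable): customer_id=2 -> matches Jack
  - order 7 (Mouse): customer_id=NULL, no match -> kept with NULL
All 7 rows appear; 2 have NULL customer.

SQL:
SELECT a.product, b.name AS customer
FROM orders a
LEFT JOIN customers b ON a.customer_id = b.id

Result:
product | customer
--------+---------
Router  | Chris   
Charger | NULL    
Webcam  | Jack    
Stapler | Julia   
Desk    | Chris   
Cable   | Jack    
Mouse   | NULL    


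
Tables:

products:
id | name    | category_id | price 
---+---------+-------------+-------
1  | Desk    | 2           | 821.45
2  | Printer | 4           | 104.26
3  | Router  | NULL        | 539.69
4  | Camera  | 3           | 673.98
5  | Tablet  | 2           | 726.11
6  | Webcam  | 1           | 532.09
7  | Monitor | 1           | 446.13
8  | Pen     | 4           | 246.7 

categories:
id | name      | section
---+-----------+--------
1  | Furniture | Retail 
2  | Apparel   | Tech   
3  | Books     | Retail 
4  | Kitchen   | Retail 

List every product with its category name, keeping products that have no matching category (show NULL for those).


LEFT JOIN keeps every row from products (the left table); where category_id has no match in categories, the category columns become NULL. Walk through each product:
  - product 1 (Desk): category_id=2 -> matches Apparel
  - product 2 (Printer): category_id=4 -> matches Kitchen
  - product 3 (Router): category_id=NULL, no match -> kept with NULL
  - product 4 (Camera): category_id=3 -> matches Books
  - product 5 (Tablet): category_id=2 -> matches Apparel
  - product 6 (Webcam): category_id=1 -> matches Furniture
  - product 7 (Monitor): category_id=1 -> matches Furniture
  - product 8 (Pen): category_id=4 -> matches Kitchen
All 8 rows appear; 1 has NULL category.

SQL:
SELECT a.name, b.name AS category
FROM products a
LEFT JOIN categories b ON a.category_id = b.id

Result:
name    | category 
--------+----------
Desk    | Apparel  
Printer | Kitchen  
Router  | NULL     
Camera  | Books    
Tablet  | Apparel  
Webcam  | Furniture
Monitor | Furniture
Pen     | Kitchen  


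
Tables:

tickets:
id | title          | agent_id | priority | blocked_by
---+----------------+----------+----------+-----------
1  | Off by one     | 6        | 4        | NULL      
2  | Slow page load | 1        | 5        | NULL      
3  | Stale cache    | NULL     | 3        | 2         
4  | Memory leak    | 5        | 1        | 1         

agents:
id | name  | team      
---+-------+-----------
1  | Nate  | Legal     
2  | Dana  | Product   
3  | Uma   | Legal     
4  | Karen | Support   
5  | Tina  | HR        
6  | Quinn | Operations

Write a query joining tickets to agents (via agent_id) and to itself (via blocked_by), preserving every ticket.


Two LEFT JOINs from the same base table tickets: one to agents via agent_id, one to tickets itself via blocked_by. Both are LEFT so every ticket is preserved.
Match against agents:
  - ticket 1 (Off by one): agent_id=6 -> matches Quinn
  - ticket 2 (Slow page load): agent_id=1 -> matches Nate
  - ticket 3 (Stale cache): agent_id=NULL, no match -> kept with NULL
  - ticket 4 (Memory leak): agent_id=5 -> matches Tina
Match against tickets (self):
  - ticket 1 (Off by one): blocked_by=NULL -> NULL
  - ticket 2 (Slow page load): blocked_by=NULL -> NULL
  - ticket 3 (Stale cache): blocked_by=2 -> Slow page load
  - ticket 4 (Memory leak): blocked_by=1 -> Off by one

SQL:
SELECT a.title, b.name AS agent, c.title AS blocked_by
FROM tickets a
LEFT JOIN agents b ON a.agent_id = b.id
LEFT JOIN tickets c ON a.blocked_by = c.id

Result:
title          | agent | blocked_by    
---------------+-------+---------------
Off by one     | Quinn | NULL          
Slow page load | Nate  | NULL          
Stale cache    | NULL  | Slow page load
Memory leak    | Tina  | Off by one    


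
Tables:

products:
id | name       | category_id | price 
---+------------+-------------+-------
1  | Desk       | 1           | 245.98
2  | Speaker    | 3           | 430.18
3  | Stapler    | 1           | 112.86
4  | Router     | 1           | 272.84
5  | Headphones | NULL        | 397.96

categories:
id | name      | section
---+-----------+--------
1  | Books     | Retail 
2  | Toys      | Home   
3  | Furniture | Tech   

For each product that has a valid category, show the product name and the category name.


INNER JOIN keeps only products rows whose category_id matches an id in categories. Walk through each product:
  - product 1 (Desk): category_id=1 -> matches Books
  - product 2 (Speaker): category_id=3 -> matches Furniture
  - product 3 (Stapler): category_id=1 -> matches Books
  - product 4 (Router): category_id=1 -> matches Books
  - product 5 (Headphones): category_id=NULL, no match -> dropped
So 1 of 5 rows is dropped.

SQL:
SELECT a.name, b.name AS category
FROM products a
INNER JOIN categories b ON a.category_id = b.id

Result:
name    | category 
--------+----------
Desk    | Books    
Speaker | Furniture
Stapler | Books    
Router  | Books    


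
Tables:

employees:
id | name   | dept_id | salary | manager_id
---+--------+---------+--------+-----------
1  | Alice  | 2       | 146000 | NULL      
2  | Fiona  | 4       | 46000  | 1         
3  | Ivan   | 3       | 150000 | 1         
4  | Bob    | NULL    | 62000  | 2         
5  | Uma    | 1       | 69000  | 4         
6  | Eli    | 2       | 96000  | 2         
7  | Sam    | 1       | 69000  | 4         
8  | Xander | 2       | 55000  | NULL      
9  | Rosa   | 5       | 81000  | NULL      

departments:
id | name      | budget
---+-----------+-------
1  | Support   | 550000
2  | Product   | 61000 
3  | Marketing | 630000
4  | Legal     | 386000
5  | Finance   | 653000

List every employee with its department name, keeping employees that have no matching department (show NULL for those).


LEFT JOIN keeps every row from employees (the left table); where dept_id has no match in departments, the department columns become NULL. Walk through each employee:
  - employee 1 (Alice): dept_id=2 -> matches Product
  - employee 2 (Fiona): dept_id=4 -> matches Legal
  - employee 3 (Ivan): dept_id=3 -> matches Marketing
  - employee 4 (Bob): dept_id=NULL, no match -> kept with NULL
  - employee 5 (Uma): dept_id=1 -> matches Support
  - employee 6 (Eli): dept_id=2 -> matches Product
  - employee 7 (Sam): dept_id=1 -> matches Support
  - employee 8 (Xander): dept_id=2 -> matches Product
  - employee 9 (Rosa): dept_id=5 -> matches Finance
All 9 rows appear; 1 has NULL department.

SQL:
SELECT a.name, b.name AS department
FROM employees a
LEFT JOIN departments b ON a.dept_id = b.id

Result:
name   | department
-------+-----------
Alice  | Product   
Fiona  | Legal     
Ivan   | Marketing 
Bob    | NULL      
Uma    | Support   
Eli    | Product   
Sam    | Support   
Xander | Product   
Rosa   | Finance   


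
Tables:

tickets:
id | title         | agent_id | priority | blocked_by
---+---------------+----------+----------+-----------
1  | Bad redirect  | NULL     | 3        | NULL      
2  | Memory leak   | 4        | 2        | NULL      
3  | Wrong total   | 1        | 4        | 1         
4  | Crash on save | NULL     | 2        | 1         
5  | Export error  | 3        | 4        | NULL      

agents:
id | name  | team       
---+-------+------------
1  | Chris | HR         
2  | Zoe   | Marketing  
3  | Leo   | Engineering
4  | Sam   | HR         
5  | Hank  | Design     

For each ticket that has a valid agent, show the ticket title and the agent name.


INNER JOIN keeps only tickets rows whose agent_id matches an id in agents. Walk through each ticket:
  - ticket 1 (Bad redirect): agent_id=NULL, no match -> dropped
  - ticket 2 (Memory leak): agent_id=4 -> matches Sam
  - ticket 3 (Wrong total): agent_id=1 -> matches Chris
  - ticket 4 (Crash on save): agent_id=NULL, no match -> dropped
  - ticket 5 (Export error): agent_id=3 -> matches Leo
So 2 of 5 rows are dropped.

SQL:
SELECT a.title, b.name AS agent
FROM tickets a
INNER JOIN agents b ON a.agent_id = b.id

Result:
title        | agent
-------------+------
Memory leak  | Sam  
Wrong total  | Chris
Export error | Leo  


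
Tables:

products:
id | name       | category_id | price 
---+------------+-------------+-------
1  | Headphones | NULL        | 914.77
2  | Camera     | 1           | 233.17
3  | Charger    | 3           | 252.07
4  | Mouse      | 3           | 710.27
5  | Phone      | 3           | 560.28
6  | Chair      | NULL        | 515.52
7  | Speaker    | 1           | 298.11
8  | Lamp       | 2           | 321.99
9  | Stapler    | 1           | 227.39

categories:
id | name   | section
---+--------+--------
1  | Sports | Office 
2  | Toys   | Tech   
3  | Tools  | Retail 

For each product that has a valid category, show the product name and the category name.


INNER JOIN keeps only products rows whose category_id matches an id in categories. Walk through each product:
  - product 1 (Headphones): category_id=NULL, no match -> dropped
  - product 2 (Camera): category_id=1 -> matches Sports
  - product 3 (Charger): category_id=3 -> matches Tools
  - product 4 (Mouse): category_id=3 -> matches Tools
  - product 5 (Phone): category_id=3 -> matches Tools
  - product 6 (Chair): category_id=NULL, no match -> dropped
  - product 7 (Speaker): category_id=1 -> matches Sports
  - product 8 (Lamp): category_id=2 -> matches Toys
  - product 9 (Stapler): category_id=1 -> matches Sports
So 2 of 9 rows are dropped.

SQL:
SELECT a.name, b.name AS category
FROM products a
INNER JOIN categories b ON a.category_id = b.id

Result:
name    | category
--------+---------
Camera  | Sports  
Charger | Tools   
Mouse   | Tools   
Phone   | Tools   
Speaker | Sports  
Lamp    | Toys    
Stapler | Sports  


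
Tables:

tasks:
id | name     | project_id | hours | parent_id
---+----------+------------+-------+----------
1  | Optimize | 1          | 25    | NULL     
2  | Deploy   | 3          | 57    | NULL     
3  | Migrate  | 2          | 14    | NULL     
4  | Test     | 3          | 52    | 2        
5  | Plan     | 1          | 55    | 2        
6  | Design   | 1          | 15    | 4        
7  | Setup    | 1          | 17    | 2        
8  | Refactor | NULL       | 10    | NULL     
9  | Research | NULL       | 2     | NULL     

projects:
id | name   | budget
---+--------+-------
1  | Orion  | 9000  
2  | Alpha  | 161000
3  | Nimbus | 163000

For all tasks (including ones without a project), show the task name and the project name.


LEFT JOIN keeps every row from tasks (the left table); where project_id has no match in projects, the project columns become NULL. Walk through each task:
  - task 1 (Optimize): project_id=1 -> matches Orion
  - task 2 (Deploy): project_id=3 -> matches Nimbus
  - task 3 (Migrate): project_id=2 -> matches Alpha
  - task 4 (Test): project_id=3 -> matches Nimbus
  - task 5 (Plan): project_id=1 -> matches Orion
  - task 6 (Design): project_id=1 -> matches Orion
  - task 7 (Setup): project_id=1 -> matches Orion
  - task 8 (Refactor): project_id=NULL, no match -> kept with NULL
  - task 9 (Research): project_id=NULL, no match -> kept with NULL
All 9 rows appear; 2 have NULL project.

SQL:
SELECT a.name, b.name AS project
FROM tasks a
LEFT JOIN projects b ON a.project_id = b.id

Result:
name     | project
---------+--------
Optimize | Orion  
Deploy   | Nimbus 
Migrate  | Alpha  
Test     | Nimbus 
Plan     | Orion  
Design   | Orion  
Setup    | Orion  
Refactor | NULL   
Research | NULL   
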